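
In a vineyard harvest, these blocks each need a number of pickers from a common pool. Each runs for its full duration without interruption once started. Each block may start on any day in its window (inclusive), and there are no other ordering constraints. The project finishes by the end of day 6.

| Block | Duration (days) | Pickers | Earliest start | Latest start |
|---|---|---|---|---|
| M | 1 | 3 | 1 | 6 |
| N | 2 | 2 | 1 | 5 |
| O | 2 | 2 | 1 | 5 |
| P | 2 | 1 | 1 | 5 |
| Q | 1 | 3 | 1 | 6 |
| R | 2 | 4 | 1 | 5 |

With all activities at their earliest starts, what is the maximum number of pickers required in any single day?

15

Early-start schedule: M@1, N@1, O@1, P@1, Q@1, R@1.
Load per day: day 1: 15, day 2: 9, day 3: 0, day 4: 0, day 5: 0, day 6: 0.
Peak is 15.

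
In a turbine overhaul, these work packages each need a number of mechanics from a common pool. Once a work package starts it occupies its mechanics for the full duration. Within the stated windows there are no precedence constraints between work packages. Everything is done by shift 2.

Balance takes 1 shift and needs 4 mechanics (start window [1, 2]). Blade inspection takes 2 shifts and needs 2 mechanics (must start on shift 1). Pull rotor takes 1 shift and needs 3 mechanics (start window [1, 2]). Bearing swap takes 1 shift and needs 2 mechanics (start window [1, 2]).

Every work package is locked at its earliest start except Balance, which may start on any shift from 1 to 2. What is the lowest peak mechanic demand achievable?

7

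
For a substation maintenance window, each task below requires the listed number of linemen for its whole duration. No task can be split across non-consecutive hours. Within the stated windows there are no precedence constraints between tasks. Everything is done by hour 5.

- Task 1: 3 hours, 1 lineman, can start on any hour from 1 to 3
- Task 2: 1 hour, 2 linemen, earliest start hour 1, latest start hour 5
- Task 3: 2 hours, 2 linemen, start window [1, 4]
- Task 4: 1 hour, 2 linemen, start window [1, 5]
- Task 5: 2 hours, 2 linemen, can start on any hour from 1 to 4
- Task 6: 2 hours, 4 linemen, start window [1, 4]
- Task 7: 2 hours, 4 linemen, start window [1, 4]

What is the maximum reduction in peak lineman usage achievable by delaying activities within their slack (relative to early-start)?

Early-start peak: h1:17  h2:13  h3:1  h4:0  h5:0 ⇒ 17.
Leveled (Task 1@1, Task 2@1, Task 3@1, Task 4@1, Task 5@3, Task 6@2, Task 7@4): h1:7  h2:7  h3:7  h4:6  h5:4 ⇒ 7.
Reduction 17 − 7 = 10.

10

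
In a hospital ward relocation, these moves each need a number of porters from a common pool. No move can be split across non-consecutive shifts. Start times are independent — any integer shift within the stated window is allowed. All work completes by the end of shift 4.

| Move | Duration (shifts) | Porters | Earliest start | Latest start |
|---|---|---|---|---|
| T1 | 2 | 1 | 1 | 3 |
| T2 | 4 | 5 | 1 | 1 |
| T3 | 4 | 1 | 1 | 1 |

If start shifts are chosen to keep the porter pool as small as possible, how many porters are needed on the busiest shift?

7

Schedule T1@1, T2@1, T3@1: s1:7  s2:7  s3:6  s4:6 — peak 7.
Total porter-shifts = 26 over 4 shifts ⇒ peak ≥ ⌈26/4⌉ = 7, so 7 is optimal.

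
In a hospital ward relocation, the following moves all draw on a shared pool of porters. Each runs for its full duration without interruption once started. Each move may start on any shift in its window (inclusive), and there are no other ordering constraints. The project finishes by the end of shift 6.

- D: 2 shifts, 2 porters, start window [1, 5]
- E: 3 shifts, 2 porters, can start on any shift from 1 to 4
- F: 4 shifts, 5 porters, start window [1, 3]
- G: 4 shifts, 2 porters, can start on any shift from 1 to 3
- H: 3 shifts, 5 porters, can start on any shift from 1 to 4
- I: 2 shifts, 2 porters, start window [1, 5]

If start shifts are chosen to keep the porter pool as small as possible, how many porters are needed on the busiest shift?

12

Early-start (D@1, E@1, F@1, G@1, H@1, I@1) gives peak 18: s1:18  s2:18  s3:14  s4:7  s5:0  s6:0.
Shift H→4, I→5.
Schedule D@1, E@1, F@1, G@1, H@4, I@5: s1:11  s2:11  s3:9  s4:12  s5:7  s6:7 — peak 12.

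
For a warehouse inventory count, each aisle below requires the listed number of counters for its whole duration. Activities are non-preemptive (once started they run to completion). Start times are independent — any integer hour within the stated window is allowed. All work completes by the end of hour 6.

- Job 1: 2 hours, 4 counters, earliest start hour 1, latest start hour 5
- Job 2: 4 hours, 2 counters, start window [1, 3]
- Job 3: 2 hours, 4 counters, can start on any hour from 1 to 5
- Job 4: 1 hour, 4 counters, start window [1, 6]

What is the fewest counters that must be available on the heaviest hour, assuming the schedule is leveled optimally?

6

Early-start (Job 1@1, Job 2@1, Job 3@1, Job 4@1) gives peak 14: h1:14  h2:10  h3:2  h4:2  h5:0  h6:0.
Shift Job 3→3, Job 4→5.
Schedule Job 1@1, Job 2@1, Job 3@3, Job 4@5: h1:6  h2:6  h3:6  h4:6  h5:4  h6:0 — peak 6.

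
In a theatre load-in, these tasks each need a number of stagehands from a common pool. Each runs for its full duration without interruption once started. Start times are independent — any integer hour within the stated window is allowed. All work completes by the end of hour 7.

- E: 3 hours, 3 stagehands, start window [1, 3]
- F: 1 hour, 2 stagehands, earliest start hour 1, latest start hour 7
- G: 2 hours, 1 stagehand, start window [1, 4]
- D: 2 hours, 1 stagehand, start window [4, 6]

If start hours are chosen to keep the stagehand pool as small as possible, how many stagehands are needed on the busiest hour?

3

Early-start (E@1, F@1, G@1, D@4) gives peak 6: h1:6  h2:4  h3:3  h4:1  h5:1  h6:0  h7:0.
Shift F→4, G→4, D→5.
Schedule E@1, F@4, G@4, D@5: h1:3  h2:3  h3:3  h4:3  h5:2  h6:1  h7:0 — peak 3.
Total stagehand-hours = 15 over 7 hours ⇒ peak ≥ ⌈15/7⌉ = 3, so 3 is optimal.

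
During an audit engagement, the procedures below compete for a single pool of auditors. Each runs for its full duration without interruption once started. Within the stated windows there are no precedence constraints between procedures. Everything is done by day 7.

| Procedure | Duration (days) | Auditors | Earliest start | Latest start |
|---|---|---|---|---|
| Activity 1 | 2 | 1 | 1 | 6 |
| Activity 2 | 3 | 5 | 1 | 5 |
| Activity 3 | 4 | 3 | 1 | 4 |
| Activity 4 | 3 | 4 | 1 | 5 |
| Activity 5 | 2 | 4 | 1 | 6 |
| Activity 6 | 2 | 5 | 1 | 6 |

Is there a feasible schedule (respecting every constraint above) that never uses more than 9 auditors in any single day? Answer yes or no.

Schedule Activity 1@1, Activity 2@1, Activity 3@1, Activity 4@5, Activity 5@4, Activity 6@6: d1:9  d2:9  d3:8  d4:7  d5:8  d6:9  d7:9 — peak 9 ≤ 9.

yes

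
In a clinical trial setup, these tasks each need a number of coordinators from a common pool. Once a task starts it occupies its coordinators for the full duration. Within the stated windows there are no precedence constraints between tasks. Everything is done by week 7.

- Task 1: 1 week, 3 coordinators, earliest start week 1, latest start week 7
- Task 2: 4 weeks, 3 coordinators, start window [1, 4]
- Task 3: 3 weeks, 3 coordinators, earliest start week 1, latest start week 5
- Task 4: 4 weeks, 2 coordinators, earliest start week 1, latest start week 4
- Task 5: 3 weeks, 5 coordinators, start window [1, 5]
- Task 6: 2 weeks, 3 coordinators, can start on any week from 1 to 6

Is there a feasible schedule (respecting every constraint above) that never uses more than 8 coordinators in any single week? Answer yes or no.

Schedule Task 1@1, Task 2@1, Task 3@2, Task 4@1, Task 5@5, Task 6@5: w1:8  w2:8  w3:8  w4:8  w5:8  w6:8  w7:5 — peak 8 ≤ 8.

yes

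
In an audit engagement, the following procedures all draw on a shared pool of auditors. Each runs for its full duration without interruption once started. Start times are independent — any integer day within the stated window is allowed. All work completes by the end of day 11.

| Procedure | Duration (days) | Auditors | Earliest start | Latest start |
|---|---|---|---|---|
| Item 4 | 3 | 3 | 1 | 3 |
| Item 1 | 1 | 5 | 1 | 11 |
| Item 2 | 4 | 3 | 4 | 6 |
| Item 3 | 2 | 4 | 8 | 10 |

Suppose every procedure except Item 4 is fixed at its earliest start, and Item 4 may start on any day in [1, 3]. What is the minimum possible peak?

Item 4@1: d1:8  d2:3  d3:3  d4:3  d5:3  d6:3  d7:3  d8:4  d9:4  d10:0  d11:0 → peak 8
Item 4@2: d1:5  d2:3  d3:3  d4:6  d5:3  d6:3  d7:3  d8:4  d9:4  d10:0  d11:0 → peak 6
Item 4@3: d1:5  d2:0  d3:3  d4:6  d5:6  d6:3  d7:3  d8:4  d9:4  d10:0  d11:0 → peak 6
Best is Item 4@2, peak 6.

6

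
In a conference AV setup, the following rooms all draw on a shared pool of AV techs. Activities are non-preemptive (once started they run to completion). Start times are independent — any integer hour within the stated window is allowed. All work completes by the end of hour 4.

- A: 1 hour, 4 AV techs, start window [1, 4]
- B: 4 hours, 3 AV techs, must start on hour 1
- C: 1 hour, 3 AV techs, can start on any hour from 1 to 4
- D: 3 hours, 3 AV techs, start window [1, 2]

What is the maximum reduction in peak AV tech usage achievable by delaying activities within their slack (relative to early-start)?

4

Early-start peak: h1:13  h2:6  h3:6  h4:3 ⇒ 13.
Leveled (A@1, B@1, C@2, D@2): h1:7  h2:9  h3:6  h4:6 ⇒ 9.
Reduction 13 − 9 = 4.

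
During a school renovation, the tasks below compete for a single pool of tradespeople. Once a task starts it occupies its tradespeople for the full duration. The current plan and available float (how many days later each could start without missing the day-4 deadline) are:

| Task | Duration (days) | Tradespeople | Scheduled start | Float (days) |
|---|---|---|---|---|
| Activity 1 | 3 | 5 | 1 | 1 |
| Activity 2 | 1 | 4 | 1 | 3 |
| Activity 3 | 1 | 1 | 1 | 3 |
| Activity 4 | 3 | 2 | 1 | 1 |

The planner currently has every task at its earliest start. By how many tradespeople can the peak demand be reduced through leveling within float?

Early-start peak: d1:12  d2:7  d3:7  d4:0 ⇒ 12.
Leveled (Activity 1@1, Activity 2@4, Activity 3@1, Activity 4@2): d1:6  d2:7  d3:7  d4:6 ⇒ 7.
Reduction 12 − 7 = 5.

5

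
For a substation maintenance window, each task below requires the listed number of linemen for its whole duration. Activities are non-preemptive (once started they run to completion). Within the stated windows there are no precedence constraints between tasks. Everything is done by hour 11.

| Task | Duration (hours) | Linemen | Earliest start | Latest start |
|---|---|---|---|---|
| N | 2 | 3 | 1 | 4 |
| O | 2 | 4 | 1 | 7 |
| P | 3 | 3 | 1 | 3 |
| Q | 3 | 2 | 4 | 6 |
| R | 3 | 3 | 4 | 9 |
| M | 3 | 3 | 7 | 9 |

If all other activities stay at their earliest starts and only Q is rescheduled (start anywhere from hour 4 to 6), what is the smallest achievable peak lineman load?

10

Q@4: h1:10  h2:10  h3:3  h4:5  h5:5  h6:5  h7:3  h8:3  h9:3  h10:0  h11:0 → peak 10
Q@5: h1:10  h2:10  h3:3  h4:3  h5:5  h6:5  h7:5  h8:3  h9:3  h10:0  h11:0 → peak 10
Q@6: h1:10  h2:10  h3:3  h4:3  h5:3  h6:5  h7:5  h8:5  h9:3  h10:0  h11:0 → peak 10
Best is Q@4, peak 10.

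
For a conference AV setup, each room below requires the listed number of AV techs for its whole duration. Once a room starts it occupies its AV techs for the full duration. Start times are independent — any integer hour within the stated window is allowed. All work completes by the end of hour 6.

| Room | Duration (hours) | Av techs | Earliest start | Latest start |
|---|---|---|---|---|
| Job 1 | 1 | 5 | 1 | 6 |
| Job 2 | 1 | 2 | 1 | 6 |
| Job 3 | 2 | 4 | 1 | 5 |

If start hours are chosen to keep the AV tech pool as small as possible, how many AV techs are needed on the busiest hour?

Early-start (Job 1@1, Job 2@1, Job 3@1) gives peak 11: h1:11  h2:4  h3:0  h4:0  h5:0  h6:0.
Shift Job 2→2, Job 3→3.
Schedule Job 1@1, Job 2@2, Job 3@3: h1:5  h2:2  h3:4  h4:4  h5:0  h6:0 — peak 5.

5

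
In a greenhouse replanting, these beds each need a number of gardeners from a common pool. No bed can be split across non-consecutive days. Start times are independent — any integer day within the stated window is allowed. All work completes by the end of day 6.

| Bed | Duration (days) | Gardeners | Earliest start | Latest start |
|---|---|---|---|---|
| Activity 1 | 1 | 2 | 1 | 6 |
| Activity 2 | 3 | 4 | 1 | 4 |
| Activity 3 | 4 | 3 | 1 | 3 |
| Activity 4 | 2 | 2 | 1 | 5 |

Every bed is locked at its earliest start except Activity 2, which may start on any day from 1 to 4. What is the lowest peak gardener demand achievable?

7

Activity 2@1: d1:11  d2:9  d3:7  d4:3  d5:0  d6:0 → peak 11
Activity 2@2: d1:7  d2:9  d3:7  d4:7  d5:0  d6:0 → peak 9
Activity 2@3: d1:7  d2:5  d3:7  d4:7  d5:4  d6:0 → peak 7
Activity 2@4: d1:7  d2:5  d3:3  d4:7  d5:4  d6:4 → peak 7
Best is Activity 2@3, peak 7.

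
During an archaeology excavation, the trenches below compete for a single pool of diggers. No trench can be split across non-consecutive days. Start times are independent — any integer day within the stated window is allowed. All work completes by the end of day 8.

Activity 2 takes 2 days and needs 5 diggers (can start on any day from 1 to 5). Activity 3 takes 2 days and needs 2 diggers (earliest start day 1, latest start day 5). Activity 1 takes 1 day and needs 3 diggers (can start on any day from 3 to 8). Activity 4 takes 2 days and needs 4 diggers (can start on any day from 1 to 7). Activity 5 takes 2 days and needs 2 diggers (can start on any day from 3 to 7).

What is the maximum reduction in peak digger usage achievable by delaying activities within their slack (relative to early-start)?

Early-start peak: d1:11  d2:11  d3:5  d4:2  d5:0  d6:0  d7:0  d8:0 ⇒ 11.
Leveled (Activity 2@1, Activity 3@3, Activity 1@3, Activity 4@5, Activity 5@7): d1:5  d2:5  d3:5  d4:2  d5:4  d6:4  d7:2  d8:2 ⇒ 5.
Reduction 11 − 5 = 6.

6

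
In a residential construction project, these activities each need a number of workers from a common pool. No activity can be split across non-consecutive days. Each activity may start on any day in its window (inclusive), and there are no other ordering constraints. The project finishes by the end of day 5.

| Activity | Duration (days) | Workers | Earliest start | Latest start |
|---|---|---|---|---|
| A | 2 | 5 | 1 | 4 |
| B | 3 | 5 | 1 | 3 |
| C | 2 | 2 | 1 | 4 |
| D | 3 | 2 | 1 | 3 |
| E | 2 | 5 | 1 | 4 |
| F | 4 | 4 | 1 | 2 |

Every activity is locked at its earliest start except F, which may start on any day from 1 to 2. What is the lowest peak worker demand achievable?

F@1: d1:23  d2:23  d3:11  d4:4  d5:0 → peak 23
F@2: d1:19  d2:23  d3:11  d4:4  d5:4 → peak 23
Best is F@1, peak 23.

23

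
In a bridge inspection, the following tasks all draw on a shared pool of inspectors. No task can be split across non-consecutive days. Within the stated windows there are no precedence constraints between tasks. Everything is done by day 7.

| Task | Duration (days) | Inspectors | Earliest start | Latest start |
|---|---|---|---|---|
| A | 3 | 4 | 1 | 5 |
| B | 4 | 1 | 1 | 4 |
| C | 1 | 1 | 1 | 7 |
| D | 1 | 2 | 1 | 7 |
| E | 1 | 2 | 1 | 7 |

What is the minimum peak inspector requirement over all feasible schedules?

4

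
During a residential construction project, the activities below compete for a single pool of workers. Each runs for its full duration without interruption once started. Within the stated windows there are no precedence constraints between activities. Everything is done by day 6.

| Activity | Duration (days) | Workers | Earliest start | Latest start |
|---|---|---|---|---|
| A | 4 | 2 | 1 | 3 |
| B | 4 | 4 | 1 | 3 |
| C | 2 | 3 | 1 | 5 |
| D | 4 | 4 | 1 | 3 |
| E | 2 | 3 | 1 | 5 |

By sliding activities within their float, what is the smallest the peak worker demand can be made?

10

Early-start (A@1, B@1, C@1, D@1, E@1) gives peak 16: d1:16  d2:16  d3:10  d4:10  d5:0  d6:0.
Shift D→3, E→5.
Schedule A@1, B@1, C@1, D@3, E@5: d1:9  d2:9  d3:10  d4:10  d5:7  d6:7 — peak 10.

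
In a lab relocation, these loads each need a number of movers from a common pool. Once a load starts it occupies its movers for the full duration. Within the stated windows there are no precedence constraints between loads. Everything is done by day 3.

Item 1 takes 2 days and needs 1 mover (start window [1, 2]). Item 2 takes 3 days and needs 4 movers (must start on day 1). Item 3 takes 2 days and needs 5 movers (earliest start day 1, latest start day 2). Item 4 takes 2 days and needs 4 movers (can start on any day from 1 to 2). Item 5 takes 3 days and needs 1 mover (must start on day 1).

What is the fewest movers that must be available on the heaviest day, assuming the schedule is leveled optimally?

15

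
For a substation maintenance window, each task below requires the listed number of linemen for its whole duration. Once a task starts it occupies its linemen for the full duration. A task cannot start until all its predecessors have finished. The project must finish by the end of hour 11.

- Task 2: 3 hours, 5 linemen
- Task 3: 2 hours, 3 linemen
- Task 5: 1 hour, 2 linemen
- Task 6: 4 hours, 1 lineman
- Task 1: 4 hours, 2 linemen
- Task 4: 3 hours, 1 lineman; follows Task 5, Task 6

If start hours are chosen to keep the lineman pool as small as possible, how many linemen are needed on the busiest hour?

Early-start (Task 2@1, Task 3@1, Task 5@1, Task 6@1, Task 1@1, Task 4@5) gives peak 13: h1:13  h2:11  h3:8  h4:3  h5:1  h6:1  h7:1  h8:0  h9:0  h10:0  h11:0.
Shift Task 3→4, Task 5→4, Task 6→5, Task 1→6, Task 4→9.
Schedule Task 2@1, Task 3@4, Task 5@4, Task 6@5, Task 1@6, Task 4@9: h1:5  h2:5  h3:5  h4:5  h5:4  h6:3  h7:3  h8:3  h9:3  h10:1  h11:1 — peak 5.

5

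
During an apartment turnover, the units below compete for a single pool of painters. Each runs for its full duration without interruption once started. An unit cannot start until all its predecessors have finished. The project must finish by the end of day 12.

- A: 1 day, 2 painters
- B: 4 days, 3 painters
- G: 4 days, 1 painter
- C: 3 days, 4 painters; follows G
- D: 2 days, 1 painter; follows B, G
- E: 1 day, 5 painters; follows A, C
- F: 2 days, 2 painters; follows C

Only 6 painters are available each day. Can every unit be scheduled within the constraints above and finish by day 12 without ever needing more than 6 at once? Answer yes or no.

Schedule A@1, B@1, G@2, C@6, D@6, E@9, F@10: d1:5  d2:4  d3:4  d4:4  d5:1  d6:5  d7:5  d8:4  d9:5  d10:2  d11:2  d12:0 — peak 5 ≤ 6.

yes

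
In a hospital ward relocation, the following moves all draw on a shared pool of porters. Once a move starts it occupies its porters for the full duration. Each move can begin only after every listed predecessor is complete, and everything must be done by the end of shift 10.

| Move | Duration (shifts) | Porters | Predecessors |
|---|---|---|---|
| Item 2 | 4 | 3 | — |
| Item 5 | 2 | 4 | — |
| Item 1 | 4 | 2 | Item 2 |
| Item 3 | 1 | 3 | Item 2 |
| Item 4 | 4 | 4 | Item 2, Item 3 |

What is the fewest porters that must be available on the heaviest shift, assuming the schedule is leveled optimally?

7

Schedule Item 2@1, Item 5@1, Item 1@5, Item 3@5, Item 4@6: s1:7  s2:7  s3:3  s4:3  s5:5  s6:6  s7:6  s8:6  s9:4  s10:0 — peak 7.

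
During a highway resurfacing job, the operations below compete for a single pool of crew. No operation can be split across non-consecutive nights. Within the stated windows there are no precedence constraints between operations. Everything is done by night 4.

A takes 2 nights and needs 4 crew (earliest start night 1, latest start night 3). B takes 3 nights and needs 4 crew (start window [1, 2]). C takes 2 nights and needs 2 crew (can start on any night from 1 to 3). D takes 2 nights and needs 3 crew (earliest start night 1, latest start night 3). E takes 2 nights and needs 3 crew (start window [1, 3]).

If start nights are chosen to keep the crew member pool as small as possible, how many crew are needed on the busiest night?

10

Early-start (A@1, B@1, C@1, D@1, E@1) gives peak 16: n1:16  n2:16  n3:4  n4:0.
Shift D→3, E→3.
Schedule A@1, B@1, C@1, D@3, E@3: n1:10  n2:10  n3:10  n4:6 — peak 10.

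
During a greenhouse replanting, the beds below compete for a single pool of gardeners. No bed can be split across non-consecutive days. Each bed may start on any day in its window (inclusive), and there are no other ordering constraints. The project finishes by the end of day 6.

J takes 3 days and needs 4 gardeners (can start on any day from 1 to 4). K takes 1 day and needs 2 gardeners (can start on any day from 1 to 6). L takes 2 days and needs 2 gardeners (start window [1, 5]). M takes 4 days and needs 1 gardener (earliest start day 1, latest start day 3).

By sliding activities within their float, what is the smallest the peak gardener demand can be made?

Early-start (J@1, K@1, L@1, M@1) gives peak 9: d1:9  d2:7  d3:5  d4:1  d5:0  d6:0.
Shift K→4, L→4.
Schedule J@1, K@4, L@4, M@1: d1:5  d2:5  d3:5  d4:5  d5:2  d6:0 — peak 5.

5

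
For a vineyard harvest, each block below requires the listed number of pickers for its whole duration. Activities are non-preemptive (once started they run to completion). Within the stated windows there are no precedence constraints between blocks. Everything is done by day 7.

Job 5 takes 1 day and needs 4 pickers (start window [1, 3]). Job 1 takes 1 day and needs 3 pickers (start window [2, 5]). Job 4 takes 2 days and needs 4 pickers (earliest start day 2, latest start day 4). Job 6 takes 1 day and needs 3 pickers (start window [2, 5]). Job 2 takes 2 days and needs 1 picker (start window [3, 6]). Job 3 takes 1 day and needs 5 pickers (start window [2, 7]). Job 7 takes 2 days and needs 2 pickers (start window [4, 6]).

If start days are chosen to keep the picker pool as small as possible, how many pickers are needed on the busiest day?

Early-start (Job 5@1, Job 1@2, Job 4@2, Job 6@2, Job 2@3, Job 3@2, Job 7@4) gives peak 15: d1:4  d2:15  d3:5  d4:3  d5:2  d6:0  d7:0.
Shift Job 4→3, Job 6→5, Job 3→7, Job 7→5.
Schedule Job 5@1, Job 1@2, Job 4@3, Job 6@5, Job 2@3, Job 3@7, Job 7@5: d1:4  d2:3  d3:5  d4:5  d5:5  d6:2  d7:5 — peak 5.
Total picker-days = 29 over 7 days ⇒ peak ≥ ⌈29/7⌉ = 5, so 5 is optimal.

5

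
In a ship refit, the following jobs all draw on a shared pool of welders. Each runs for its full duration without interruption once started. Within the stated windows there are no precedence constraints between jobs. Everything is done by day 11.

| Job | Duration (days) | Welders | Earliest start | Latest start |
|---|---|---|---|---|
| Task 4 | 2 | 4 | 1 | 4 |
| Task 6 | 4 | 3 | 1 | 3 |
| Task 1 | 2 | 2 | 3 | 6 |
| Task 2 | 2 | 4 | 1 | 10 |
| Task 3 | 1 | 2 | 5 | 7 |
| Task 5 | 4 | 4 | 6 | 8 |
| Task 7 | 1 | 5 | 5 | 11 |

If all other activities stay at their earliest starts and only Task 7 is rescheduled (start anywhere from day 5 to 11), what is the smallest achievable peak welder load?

Task 7@5: d1:11  d2:11  d3:5  d4:5  d5:7  d6:4  d7:4  d8:4  d9:4  d10:0  d11:0 → peak 11
Task 7@6: d1:11  d2:11  d3:5  d4:5  d5:2  d6:9  d7:4  d8:4  d9:4  d10:0  d11:0 → peak 11
Task 7@7: d1:11  d2:11  d3:5  d4:5  d5:2  d6:4  d7:9  d8:4  d9:4  d10:0  d11:0 → peak 11
Task 7@8: d1:11  d2:11  d3:5  d4:5  d5:2  d6:4  d7:4  d8:9  d9:4  d10:0  d11:0 → peak 11
Task 7@9: d1:11  d2:11  d3:5  d4:5  d5:2  d6:4  d7:4  d8:4  d9:9  d10:0  d11:0 → peak 11
Task 7@10: d1:11  d2:11  d3:5  d4:5  d5:2  d6:4  d7:4  d8:4  d9:4  d10:5  d11:0 → peak 11
Task 7@11: d1:11  d2:11  d3:5  d4:5  d5:2  d6:4  d7:4  d8:4  d9:4  d10:0  d11:5 → peak 11
Best is Task 7@5, peak 11.

11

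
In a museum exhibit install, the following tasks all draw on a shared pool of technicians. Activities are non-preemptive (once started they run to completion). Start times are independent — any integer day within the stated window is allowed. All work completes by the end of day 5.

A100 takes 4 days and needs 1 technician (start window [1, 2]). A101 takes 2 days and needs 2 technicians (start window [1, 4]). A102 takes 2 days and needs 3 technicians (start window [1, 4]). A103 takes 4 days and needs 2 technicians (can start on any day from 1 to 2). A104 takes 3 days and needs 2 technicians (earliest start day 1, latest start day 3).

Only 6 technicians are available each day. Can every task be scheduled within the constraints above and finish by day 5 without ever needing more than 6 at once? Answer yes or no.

no

The minimum achievable peak is 7; 6 < 7, so no feasible schedule stays within the cap.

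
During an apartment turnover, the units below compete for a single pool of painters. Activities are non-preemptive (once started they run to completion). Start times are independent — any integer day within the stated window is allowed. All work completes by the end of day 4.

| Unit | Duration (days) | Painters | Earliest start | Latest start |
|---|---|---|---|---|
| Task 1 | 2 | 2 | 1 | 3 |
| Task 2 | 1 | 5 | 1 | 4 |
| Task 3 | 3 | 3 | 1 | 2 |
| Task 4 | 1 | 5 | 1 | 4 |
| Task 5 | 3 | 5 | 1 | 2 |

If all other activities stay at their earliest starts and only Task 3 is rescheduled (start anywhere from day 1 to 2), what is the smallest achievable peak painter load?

Task 3@1: d1:20  d2:10  d3:8  d4:0 → peak 20
Task 3@2: d1:17  d2:10  d3:8  d4:3 → peak 17
Best is Task 3@2, peak 17.

17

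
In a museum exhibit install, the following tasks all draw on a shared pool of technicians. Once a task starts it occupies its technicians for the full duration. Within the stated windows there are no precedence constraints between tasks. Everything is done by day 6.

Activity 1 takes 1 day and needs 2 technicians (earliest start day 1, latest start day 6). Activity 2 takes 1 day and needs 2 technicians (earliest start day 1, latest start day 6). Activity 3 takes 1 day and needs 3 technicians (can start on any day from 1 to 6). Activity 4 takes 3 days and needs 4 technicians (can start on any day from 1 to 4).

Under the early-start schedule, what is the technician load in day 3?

At early start, day 3 has: Activity 4.
Demand: 4 = 4.

4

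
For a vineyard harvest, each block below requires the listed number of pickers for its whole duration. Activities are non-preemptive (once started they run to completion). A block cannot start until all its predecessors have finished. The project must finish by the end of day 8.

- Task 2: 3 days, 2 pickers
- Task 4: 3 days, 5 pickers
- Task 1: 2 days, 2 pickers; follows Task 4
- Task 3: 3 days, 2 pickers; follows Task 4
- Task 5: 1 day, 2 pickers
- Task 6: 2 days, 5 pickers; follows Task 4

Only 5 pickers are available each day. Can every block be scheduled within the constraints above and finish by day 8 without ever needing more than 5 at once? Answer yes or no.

no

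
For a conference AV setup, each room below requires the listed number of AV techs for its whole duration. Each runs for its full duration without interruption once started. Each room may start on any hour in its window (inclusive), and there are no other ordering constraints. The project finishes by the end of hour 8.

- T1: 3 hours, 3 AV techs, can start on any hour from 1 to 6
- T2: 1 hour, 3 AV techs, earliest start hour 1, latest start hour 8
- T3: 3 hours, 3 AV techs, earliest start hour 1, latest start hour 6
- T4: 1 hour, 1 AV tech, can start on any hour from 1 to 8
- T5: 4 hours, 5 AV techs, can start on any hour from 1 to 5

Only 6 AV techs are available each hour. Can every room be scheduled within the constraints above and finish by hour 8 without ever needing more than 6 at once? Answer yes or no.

Schedule T1@1, T2@1, T3@2, T4@4, T5@5: h1:6  h2:6  h3:6  h4:4  h5:5  h6:5  h7:5  h8:5 — peak 6 ≤ 6.

yes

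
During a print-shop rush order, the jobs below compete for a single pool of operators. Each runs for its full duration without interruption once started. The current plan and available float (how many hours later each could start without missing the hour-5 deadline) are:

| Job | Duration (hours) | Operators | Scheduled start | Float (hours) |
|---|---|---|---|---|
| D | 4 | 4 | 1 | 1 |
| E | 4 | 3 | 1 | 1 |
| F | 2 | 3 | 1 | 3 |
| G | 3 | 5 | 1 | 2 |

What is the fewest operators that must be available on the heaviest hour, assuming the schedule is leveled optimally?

Early-start (D@1, E@1, F@1, G@1) gives peak 15: h1:15  h2:15  h3:12  h4:7  h5:0.
Shift G→3.
Schedule D@1, E@1, F@1, G@3: h1:10  h2:10  h3:12  h4:12  h5:5 — peak 12.

12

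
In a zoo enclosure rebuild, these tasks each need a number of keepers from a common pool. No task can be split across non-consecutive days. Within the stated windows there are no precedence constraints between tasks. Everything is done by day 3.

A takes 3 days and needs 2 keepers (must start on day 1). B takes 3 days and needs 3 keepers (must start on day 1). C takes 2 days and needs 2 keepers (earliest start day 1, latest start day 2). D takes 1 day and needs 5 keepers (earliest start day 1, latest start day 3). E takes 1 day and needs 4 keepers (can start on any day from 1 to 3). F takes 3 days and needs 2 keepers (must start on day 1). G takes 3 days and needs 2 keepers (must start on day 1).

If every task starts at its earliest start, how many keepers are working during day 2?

At early start, day 2 has: A, B, C, F, G.
Demand: 2 + 3 + 2 + 2 + 2 = 11.

11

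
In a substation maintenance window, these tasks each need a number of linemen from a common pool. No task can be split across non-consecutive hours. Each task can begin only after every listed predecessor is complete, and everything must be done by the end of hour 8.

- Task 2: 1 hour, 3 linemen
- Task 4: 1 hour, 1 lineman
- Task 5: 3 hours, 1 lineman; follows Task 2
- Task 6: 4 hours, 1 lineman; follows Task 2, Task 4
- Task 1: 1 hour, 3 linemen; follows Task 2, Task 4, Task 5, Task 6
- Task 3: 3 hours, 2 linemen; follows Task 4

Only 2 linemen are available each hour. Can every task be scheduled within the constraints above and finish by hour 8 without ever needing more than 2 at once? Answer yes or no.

no

Total lineman-hours = 20; over 8 hours the average is 20/8 > 2, so some hour must exceed 2.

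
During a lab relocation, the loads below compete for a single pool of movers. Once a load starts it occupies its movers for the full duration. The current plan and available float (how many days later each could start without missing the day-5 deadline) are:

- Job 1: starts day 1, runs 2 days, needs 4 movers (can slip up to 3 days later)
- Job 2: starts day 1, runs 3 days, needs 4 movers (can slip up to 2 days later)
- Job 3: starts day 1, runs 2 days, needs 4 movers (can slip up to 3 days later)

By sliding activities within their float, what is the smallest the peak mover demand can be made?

8

Early-start (Job 1@1, Job 2@1, Job 3@1) gives peak 12: d1:12  d2:12  d3:4  d4:0  d5:0.
Shift Job 3→3.
Schedule Job 1@1, Job 2@1, Job 3@3: d1:8  d2:8  d3:8  d4:4  d5:0 — peak 8.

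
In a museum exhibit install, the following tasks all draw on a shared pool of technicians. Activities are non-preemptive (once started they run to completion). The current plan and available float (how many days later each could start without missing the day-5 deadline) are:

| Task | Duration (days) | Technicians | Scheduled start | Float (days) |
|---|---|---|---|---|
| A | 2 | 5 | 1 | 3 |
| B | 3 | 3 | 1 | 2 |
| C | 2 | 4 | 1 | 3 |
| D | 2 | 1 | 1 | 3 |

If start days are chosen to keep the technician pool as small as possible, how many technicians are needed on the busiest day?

Early-start (A@1, B@1, C@1, D@1) gives peak 13: d1:13  d2:13  d3:3  d4:0  d5:0.
Shift B→3, C→3.
Schedule A@1, B@3, C@3, D@1: d1:6  d2:6  d3:7  d4:7  d5:3 — peak 7.

7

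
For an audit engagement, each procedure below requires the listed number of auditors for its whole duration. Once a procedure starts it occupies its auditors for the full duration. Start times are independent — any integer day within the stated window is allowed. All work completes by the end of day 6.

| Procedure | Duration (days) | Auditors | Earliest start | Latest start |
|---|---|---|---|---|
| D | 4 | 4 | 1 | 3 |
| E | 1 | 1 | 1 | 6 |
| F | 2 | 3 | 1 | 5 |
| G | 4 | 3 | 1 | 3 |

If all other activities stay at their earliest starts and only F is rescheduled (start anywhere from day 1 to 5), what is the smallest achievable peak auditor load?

F@1: d1:11  d2:10  d3:7  d4:7  d5:0  d6:0 → peak 11
F@2: d1:8  d2:10  d3:10  d4:7  d5:0  d6:0 → peak 10
F@3: d1:8  d2:7  d3:10  d4:10  d5:0  d6:0 → peak 10
F@4: d1:8  d2:7  d3:7  d4:10  d5:3  d6:0 → peak 10
F@5: d1:8  d2:7  d3:7  d4:7  d5:3  d6:3 → peak 8
Best is F@5, peak 8.

8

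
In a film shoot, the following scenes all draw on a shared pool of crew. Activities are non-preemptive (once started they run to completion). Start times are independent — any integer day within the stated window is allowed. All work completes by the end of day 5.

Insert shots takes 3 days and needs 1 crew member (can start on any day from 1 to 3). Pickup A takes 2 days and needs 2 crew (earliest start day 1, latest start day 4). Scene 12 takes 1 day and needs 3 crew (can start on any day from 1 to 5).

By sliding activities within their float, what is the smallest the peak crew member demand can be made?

Early-start (Insert shots@1, Pickup A@1, Scene 12@1) gives peak 6: d1:6  d2:3  d3:1  d4:0  d5:0.
Shift Scene 12→4.
Schedule Insert shots@1, Pickup A@1, Scene 12@4: d1:3  d2:3  d3:1  d4:3  d5:0 — peak 3.

3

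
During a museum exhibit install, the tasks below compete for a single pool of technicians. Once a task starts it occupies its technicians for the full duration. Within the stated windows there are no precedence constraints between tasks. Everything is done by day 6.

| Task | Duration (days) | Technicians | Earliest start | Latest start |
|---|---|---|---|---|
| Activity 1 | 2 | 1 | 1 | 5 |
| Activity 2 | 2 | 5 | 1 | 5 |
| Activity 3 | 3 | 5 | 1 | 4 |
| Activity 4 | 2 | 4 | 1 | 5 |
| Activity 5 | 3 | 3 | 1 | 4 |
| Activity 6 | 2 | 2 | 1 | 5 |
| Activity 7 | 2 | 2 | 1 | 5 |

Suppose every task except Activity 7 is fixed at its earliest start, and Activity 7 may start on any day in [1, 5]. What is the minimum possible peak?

20

Activity 7@1: d1:22  d2:22  d3:8  d4:0  d5:0  d6:0 → peak 22
Activity 7@2: d1:20  d2:22  d3:10  d4:0  d5:0  d6:0 → peak 22
Activity 7@3: d1:20  d2:20  d3:10  d4:2  d5:0  d6:0 → peak 20
Activity 7@4: d1:20  d2:20  d3:8  d4:2  d5:2  d6:0 → peak 20
Activity 7@5: d1:20  d2:20  d3:8  d4:0  d5:2  d6:2 → peak 20
Best is Activity 7@3, peak 20.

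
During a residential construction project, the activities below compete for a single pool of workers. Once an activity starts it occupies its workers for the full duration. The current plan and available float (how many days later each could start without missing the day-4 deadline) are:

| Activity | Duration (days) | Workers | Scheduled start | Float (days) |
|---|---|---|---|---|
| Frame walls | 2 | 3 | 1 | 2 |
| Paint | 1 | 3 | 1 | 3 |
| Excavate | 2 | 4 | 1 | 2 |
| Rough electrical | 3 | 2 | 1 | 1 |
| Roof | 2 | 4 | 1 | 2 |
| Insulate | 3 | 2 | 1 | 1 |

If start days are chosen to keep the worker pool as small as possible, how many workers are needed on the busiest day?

11

Early-start (Frame walls@1, Paint@1, Excavate@1, Rough electrical@1, Roof@1, Insulate@1) gives peak 18: d1:18  d2:15  d3:4  d4:0.
Shift Rough electrical→2, Roof→3, Insulate→2.
Schedule Frame walls@1, Paint@1, Excavate@1, Rough electrical@2, Roof@3, Insulate@2: d1:10  d2:11  d3:8  d4:8 — peak 11.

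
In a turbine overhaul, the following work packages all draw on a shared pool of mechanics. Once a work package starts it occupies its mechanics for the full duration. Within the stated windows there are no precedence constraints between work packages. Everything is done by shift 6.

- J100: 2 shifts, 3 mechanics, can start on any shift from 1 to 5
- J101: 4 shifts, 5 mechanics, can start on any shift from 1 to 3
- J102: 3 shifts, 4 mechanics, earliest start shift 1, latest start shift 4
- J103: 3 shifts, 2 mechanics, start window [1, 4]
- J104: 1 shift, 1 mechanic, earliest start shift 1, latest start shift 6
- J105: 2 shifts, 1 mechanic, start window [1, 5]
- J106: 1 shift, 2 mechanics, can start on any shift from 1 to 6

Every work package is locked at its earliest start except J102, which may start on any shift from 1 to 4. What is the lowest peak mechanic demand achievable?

14

J102@1: s1:18  s2:15  s3:11  s4:5  s5:0  s6:0 → peak 18
J102@2: s1:14  s2:15  s3:11  s4:9  s5:0  s6:0 → peak 15
J102@3: s1:14  s2:11  s3:11  s4:9  s5:4  s6:0 → peak 14
J102@4: s1:14  s2:11  s3:7  s4:9  s5:4  s6:4 → peak 14
Best is J102@3, peak 14.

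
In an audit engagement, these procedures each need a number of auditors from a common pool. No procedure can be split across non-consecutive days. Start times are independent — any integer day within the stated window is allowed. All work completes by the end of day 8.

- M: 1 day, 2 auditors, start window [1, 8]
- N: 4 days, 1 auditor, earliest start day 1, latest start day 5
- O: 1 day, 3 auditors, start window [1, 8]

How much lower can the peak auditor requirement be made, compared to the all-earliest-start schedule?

Early-start peak: d1:6  d2:1  d3:1  d4:1  d5:0  d6:0  d7:0  d8:0 ⇒ 6.
Leveled (M@1, N@1, O@5): d1:3  d2:1  d3:1  d4:1  d5:3  d6:0  d7:0  d8:0 ⇒ 3.
Reduction 6 − 3 = 3.

3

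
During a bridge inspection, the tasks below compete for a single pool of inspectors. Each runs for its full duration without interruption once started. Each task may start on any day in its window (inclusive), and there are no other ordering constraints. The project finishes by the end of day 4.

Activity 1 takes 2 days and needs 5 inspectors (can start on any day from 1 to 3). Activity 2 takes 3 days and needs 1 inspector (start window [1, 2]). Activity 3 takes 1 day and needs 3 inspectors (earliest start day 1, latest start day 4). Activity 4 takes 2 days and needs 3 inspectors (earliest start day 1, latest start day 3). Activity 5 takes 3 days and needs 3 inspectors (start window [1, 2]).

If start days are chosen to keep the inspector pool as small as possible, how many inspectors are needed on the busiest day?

Early-start (Activity 1@1, Activity 2@1, Activity 3@1, Activity 4@1, Activity 5@1) gives peak 15: d1:15  d2:12  d3:4  d4:0.
Shift Activity 4→3, Activity 5→2.
Schedule Activity 1@1, Activity 2@1, Activity 3@1, Activity 4@3, Activity 5@2: d1:9  d2:9  d3:7  d4:6 — peak 9.

9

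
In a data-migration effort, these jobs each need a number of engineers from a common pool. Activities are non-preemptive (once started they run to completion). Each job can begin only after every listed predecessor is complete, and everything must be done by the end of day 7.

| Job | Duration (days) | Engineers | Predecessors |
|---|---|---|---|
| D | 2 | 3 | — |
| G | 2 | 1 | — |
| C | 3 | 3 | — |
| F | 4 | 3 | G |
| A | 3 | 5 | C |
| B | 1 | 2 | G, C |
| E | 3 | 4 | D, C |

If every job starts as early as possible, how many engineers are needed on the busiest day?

Early-start schedule: D@1, G@1, C@1, F@3, A@4, B@4, E@4.
Load per day: day 1: 7, day 2: 7, day 3: 6, day 4: 14, day 5: 12, day 6: 12, day 7: 0.
Peak is 14.

14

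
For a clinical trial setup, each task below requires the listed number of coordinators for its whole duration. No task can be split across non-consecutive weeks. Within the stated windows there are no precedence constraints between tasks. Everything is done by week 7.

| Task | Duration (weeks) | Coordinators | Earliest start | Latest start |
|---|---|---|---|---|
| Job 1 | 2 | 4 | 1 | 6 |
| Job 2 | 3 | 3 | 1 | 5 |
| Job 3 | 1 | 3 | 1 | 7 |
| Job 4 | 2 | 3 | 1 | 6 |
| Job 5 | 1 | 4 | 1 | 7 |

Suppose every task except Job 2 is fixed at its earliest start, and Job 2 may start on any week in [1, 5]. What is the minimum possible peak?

Job 2@1: w1:17  w2:10  w3:3  w4:0  w5:0  w6:0  w7:0 → peak 17
Job 2@2: w1:14  w2:10  w3:3  w4:3  w5:0  w6:0  w7:0 → peak 14
Job 2@3: w1:14  w2:7  w3:3  w4:3  w5:3  w6:0  w7:0 → peak 14
Job 2@4: w1:14  w2:7  w3:0  w4:3  w5:3  w6:3  w7:0 → peak 14
Job 2@5: w1:14  w2:7  w3:0  w4:0  w5:3  w6:3  w7:3 → peak 14
Best is Job 2@2, peak 14.

14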